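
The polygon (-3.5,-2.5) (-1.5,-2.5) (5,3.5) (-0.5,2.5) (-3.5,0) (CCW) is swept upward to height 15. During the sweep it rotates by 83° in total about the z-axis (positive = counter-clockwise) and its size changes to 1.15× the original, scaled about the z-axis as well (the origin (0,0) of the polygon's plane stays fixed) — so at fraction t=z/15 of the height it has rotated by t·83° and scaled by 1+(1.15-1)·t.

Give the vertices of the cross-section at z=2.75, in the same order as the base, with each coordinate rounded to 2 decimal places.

Cross-section at z=2.75: (-2.80,-3.42) (-0.81,-2.88) (4.01,4.82) (-1.17,2.34) (-3.47,-0.94)

t = z/height = 2.75/15 = 0.183333
s = 1 + (scale-1)·z/height = 1 + (1.15-1)·2.75/15 = 1.027500
θ = twist·z/height = 83°·2.75/15 = 15.2167° = 0.265581 rad
cos θ = 0.964940, sin θ = 0.262470 (intermediates below are computed at full precision and shown rounded to 5 d.p.)
v1: (-3.5,-2.5) → rotate → (-2.72112,-3.33100) → ×s → (-2.79595,-3.42260) → (-2.80,-3.42)
v2: (-1.5,-2.5) → rotate → (-0.79124,-2.80606) → ×s → (-0.81299,-2.88322) → (-0.81,-2.88)
v3: (5,3.5) → rotate → (3.90606,4.68964) → ×s → (4.01347,4.81861) → (4.01,4.82)
v4: (-0.5,2.5) → rotate → (-1.13864,2.28112) → ×s → (-1.16996,2.34385) → (-1.17,2.34)
v5: (-3.5,0) → rotate → (-3.37729,-0.91864) → ×s → (-3.47017,-0.94391) → (-3.47,-0.94)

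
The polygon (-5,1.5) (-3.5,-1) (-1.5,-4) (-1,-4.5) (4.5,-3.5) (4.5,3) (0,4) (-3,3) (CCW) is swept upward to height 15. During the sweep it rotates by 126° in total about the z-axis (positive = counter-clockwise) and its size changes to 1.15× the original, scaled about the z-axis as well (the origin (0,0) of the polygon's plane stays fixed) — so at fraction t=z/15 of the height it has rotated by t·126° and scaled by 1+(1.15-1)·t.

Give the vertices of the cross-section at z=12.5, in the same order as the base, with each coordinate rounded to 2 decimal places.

t = z/height = 12.5/15 = 0.833333
s = 1 + (scale-1)·z/height = 1 + (1.15-1)·12.5/15 = 1.125000
θ = twist·z/height = 126°·12.5/15 = 105.0000° = 1.832596 rad
cos θ = -0.258819, sin θ = 0.965926 (intermediates below are computed at full precision and shown rounded to 5 d.p.)
v1: (-5,1.5) → rotate → (-0.15479,-5.21786) → ×s → (-0.17414,-5.87009) → (-0.17,-5.87)
v2: (-3.5,-1) → rotate → (1.87179,-3.12192) → ×s → (2.10577,-3.51216) → (2.11,-3.51)
v3: (-1.5,-4) → rotate → (4.25193,-0.41361) → ×s → (4.78342,-0.46531) → (4.78,-0.47)
v4: (-1,-4.5) → rotate → (4.60549,0.19876) → ×s → (5.18117,0.22360) → (5.18,0.22)
v5: (4.5,-3.5) → rotate → (2.21605,5.25253) → ×s → (2.49306,5.90910) → (2.49,5.91)
v6: (4.5,3) → rotate → (-4.06246,3.57021) → ×s → (-4.57027,4.01649) → (-4.57,4.02)
v7: (0,4) → rotate → (-3.86370,-1.03528) → ×s → (-4.34667,-1.16469) → (-4.35,-1.16)
v8: (-3,3) → rotate → (-2.12132,-3.67423) → ×s → (-2.38649,-4.13351) → (-2.39,-4.13)

Cross-section at z=12.5: (-0.17,-5.87) (2.11,-3.51) (4.78,-0.47) (5.18,0.22) (2.49,5.91) (-4.57,4.02) (-4.35,-1.16) (-2.39,-4.13)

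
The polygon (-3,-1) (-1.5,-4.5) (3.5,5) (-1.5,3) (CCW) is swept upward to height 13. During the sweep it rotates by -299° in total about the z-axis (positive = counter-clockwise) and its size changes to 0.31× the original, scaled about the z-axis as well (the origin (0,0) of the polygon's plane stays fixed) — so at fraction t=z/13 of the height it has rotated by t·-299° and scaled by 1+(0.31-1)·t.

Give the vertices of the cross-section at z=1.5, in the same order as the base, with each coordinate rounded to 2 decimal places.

Cross-section at z=1.5: (-2.80,0.81) (-3.48,-2.63) (5.26,1.97) (0.43,3.06)

t = z/height = 1.5/13 = 0.115385
s = 1 + (scale-1)·z/height = 1 + (0.31-1)·1.5/13 = 0.920385
θ = twist·z/height = -299°·1.5/13 = -34.5000° = -0.602139 rad
cos θ = 0.824126, sin θ = -0.566406 (intermediates below are computed at full precision and shown rounded to 5 d.p.)
v1: (-3,-1) → rotate → (-3.03878,0.87509) → ×s → (-2.79685,0.80542) → (-2.80,0.81)
v2: (-1.5,-4.5) → rotate → (-3.78502,-2.85896) → ×s → (-3.48367,-2.63134) → (-3.48,-2.63)
v3: (3.5,5) → rotate → (5.71647,2.13821) → ×s → (5.26135,1.96797) → (5.26,1.97)
v4: (-1.5,3) → rotate → (0.46303,3.32199) → ×s → (0.42617,3.05751) → (0.43,3.06)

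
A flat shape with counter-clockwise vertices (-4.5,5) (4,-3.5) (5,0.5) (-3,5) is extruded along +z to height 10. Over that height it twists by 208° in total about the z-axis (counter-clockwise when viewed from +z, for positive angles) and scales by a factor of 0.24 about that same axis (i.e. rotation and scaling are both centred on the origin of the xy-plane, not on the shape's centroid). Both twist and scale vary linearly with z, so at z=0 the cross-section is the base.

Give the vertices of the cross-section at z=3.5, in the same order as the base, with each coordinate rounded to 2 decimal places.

t = z/height = 3.5/10 = 0.35
s = 1 + (scale-1)·z/height = 1 + (0.24-1)·3.5/10 = 0.734000
θ = twist·z/height = 208°·3.5/10 = 72.8000° = 1.270600 rad
cos θ = 0.295708, sin θ = 0.955278 (intermediates below are computed at full precision and shown rounded to 5 d.p.)
v1: (-4.5,5) → rotate → (-6.10708,-2.82021) → ×s → (-4.48260,-2.07004) → (-4.48,-2.07)
v2: (4,-3.5) → rotate → (4.52631,2.78614) → ×s → (3.32231,2.04502) → (3.32,2.05)
v3: (5,0.5) → rotate → (1.00090,4.92425) → ×s → (0.73466,3.61440) → (0.73,3.61)
v4: (-3,5) → rotate → (-5.66352,-1.38729) → ×s → (-4.15702,-1.01827) → (-4.16,-1.02)

Cross-section at z=3.5: (-4.48,-2.07) (3.32,2.05) (0.73,3.61) (-4.16,-1.02)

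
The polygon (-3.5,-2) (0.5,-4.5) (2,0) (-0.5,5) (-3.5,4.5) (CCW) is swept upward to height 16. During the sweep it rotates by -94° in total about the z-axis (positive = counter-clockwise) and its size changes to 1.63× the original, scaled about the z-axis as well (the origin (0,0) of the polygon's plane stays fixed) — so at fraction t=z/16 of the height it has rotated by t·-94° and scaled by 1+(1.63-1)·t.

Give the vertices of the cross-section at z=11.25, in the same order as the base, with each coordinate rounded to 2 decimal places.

t = z/height = 11.25/16 = 0.703125
s = 1 + (scale-1)·z/height = 1 + (1.63-1)·11.25/16 = 1.442969
θ = twist·z/height = -94°·11.25/16 = -66.0938° = -1.153554 rad
cos θ = 0.405241, sin θ = -0.914210 (intermediates below are computed at full precision and shown rounded to 5 d.p.)
v1: (-3.5,-2) → rotate → (-3.24676,2.38925) → ×s → (-4.68498,3.44762) → (-4.68,3.45)
v2: (0.5,-4.5) → rotate → (-3.91132,-2.28069) → ×s → (-5.64392,-3.29097) → (-5.64,-3.29)
v3: (2,0) → rotate → (0.81048,-1.82842) → ×s → (1.16950,-2.63835) → (1.17,-2.64)
v4: (-0.5,5) → rotate → (4.36843,2.48331) → ×s → (6.30351,3.58334) → (6.30,3.58)
v5: (-3.5,4.5) → rotate → (2.69560,5.02332) → ×s → (3.88967,7.24849) → (3.89,7.25)

Cross-section at z=11.25: (-4.68,3.45) (-5.64,-3.29) (1.17,-2.64) (6.30,3.58) (3.89,7.25)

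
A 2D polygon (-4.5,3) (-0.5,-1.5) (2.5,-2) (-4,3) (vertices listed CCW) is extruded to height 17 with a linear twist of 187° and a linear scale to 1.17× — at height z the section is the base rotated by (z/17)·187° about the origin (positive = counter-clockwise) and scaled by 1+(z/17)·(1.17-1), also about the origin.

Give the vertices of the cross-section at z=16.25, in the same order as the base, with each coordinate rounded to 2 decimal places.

Cross-section at z=16.25: (5.15,-3.60) (0.62,1.73) (-2.85,2.39) (4.57,-3.59)

t = z/height = 16.25/17 = 0.955882
s = 1 + (scale-1)·z/height = 1 + (1.17-1)·16.25/17 = 1.162500
θ = twist·z/height = 187°·16.25/17 = 178.7500° = 3.119776 rad
cos θ = -0.999762, sin θ = 0.021815 (intermediates below are computed at full precision and shown rounded to 5 d.p.)
v1: (-4.5,3) → rotate → (4.43348,-3.09745) → ×s → (5.15393,-3.60079) → (5.15,-3.60)
v2: (-0.5,-1.5) → rotate → (0.53260,1.48874) → ×s → (0.61915,1.73066) → (0.62,1.73)
v3: (2.5,-2) → rotate → (-2.45578,2.05406) → ×s → (-2.85484,2.38785) → (-2.85,2.39)
v4: (-4,3) → rotate → (3.93360,-3.08655) → ×s → (4.57281,-3.58811) → (4.57,-3.59)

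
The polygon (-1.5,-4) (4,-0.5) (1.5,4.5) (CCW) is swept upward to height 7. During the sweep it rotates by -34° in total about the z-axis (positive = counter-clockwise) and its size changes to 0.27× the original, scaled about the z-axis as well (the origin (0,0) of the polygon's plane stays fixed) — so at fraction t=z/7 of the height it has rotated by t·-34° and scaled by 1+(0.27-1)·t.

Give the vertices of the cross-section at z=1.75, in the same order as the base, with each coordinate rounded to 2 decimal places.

Cross-section at z=1.75: (-1.70,-3.05) (3.17,-0.89) (1.76,3.46)

t = z/height = 1.75/7 = 0.25
s = 1 + (scale-1)·z/height = 1 + (0.27-1)·1.75/7 = 0.817500
θ = twist·z/height = -34°·1.75/7 = -8.5000° = -0.148353 rad
cos θ = 0.989016, sin θ = -0.147809 (intermediates below are computed at full precision and shown rounded to 5 d.p.)
v1: (-1.5,-4) → rotate → (-2.07476,-3.73435) → ×s → (-1.69612,-3.05283) → (-1.70,-3.05)
v2: (4,-0.5) → rotate → (3.88216,-1.08575) → ×s → (3.17366,-0.88760) → (3.17,-0.89)
v3: (1.5,4.5) → rotate → (2.14867,4.22886) → ×s → (1.75653,3.45709) → (1.76,3.46)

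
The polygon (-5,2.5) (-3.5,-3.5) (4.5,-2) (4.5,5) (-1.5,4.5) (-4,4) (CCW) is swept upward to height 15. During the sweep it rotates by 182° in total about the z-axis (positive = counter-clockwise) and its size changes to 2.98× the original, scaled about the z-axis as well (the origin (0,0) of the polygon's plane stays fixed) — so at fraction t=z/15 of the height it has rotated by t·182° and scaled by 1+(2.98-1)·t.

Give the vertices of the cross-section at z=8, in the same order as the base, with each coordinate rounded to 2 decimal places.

Cross-section at z=8: (-3.84,-10.83) (8.03,-6.26) (2.94,9.69) (-11.34,7.92) (-8.80,-4.20) (-7.15,-9.17)

t = z/height = 8/15 = 0.533333
s = 1 + (scale-1)·z/height = 1 + (2.98-1)·8/15 = 2.056000
θ = twist·z/height = 182°·8/15 = 97.0667° = 1.694133 rad
cos θ = -0.123024, sin θ = 0.992404 (intermediates below are computed at full precision and shown rounded to 5 d.p.)
v1: (-5,2.5) → rotate → (-1.86589,-5.26958) → ×s → (-3.83627,-10.83425) → (-3.84,-10.83)
v2: (-3.5,-3.5) → rotate → (3.90400,-3.04283) → ×s → (8.02662,-6.25606) → (8.03,-6.26)
v3: (4.5,-2) → rotate → (1.43120,4.71186) → ×s → (2.94254,9.68759) → (2.94,9.69)
v4: (4.5,5) → rotate → (-5.51563,3.85070) → ×s → (-11.34013,7.91703) → (-11.34,7.92)
v5: (-1.5,4.5) → rotate → (-4.28128,-2.04221) → ×s → (-8.80231,-4.19879) → (-8.80,-4.20)
v6: (-4,4) → rotate → (-3.47752,-4.46171) → ×s → (-7.14978,-9.17328) → (-7.15,-9.17)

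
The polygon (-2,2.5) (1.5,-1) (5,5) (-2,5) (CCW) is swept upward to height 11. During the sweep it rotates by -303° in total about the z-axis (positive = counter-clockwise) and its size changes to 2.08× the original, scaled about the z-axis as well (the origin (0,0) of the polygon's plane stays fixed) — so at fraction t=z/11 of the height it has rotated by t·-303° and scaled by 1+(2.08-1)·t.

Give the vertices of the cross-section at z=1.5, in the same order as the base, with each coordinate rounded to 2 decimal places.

t = z/height = 1.5/11 = 0.136364
s = 1 + (scale-1)·z/height = 1 + (2.08-1)·1.5/11 = 1.147273
θ = twist·z/height = -303°·1.5/11 = -41.3182° = -0.721138 rad
cos θ = 0.751055, sin θ = -0.660240 (intermediates below are computed at full precision and shown rounded to 5 d.p.)
v1: (-2,2.5) → rotate → (0.14849,3.19812) → ×s → (0.17036,3.66911) → (0.17,3.67)
v2: (1.5,-1) → rotate → (0.46634,-1.74141) → ×s → (0.53502,-1.99788) → (0.54,-2.00)
v3: (5,5) → rotate → (7.05647,0.45407) → ×s → (8.09570,0.52095) → (8.10,0.52)
v4: (-2,5) → rotate → (1.79909,5.07575) → ×s → (2.06405,5.82327) → (2.06,5.82)

Cross-section at z=1.5: (0.17,3.67) (0.54,-2.00) (8.10,0.52) (2.06,5.82)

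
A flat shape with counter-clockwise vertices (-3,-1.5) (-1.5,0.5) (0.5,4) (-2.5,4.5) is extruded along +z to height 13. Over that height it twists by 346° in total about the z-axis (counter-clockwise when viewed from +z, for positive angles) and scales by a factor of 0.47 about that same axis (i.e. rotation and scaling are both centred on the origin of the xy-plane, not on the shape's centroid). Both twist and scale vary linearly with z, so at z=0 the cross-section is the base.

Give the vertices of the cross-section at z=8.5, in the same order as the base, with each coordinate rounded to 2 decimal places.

Cross-section at z=8.5: (0.65,2.09) (0.91,0.48) (1.66,-2.04) (3.25,-0.85)

t = z/height = 8.5/13 = 0.653846
s = 1 + (scale-1)·z/height = 1 + (0.47-1)·8.5/13 = 0.653462
θ = twist·z/height = 346°·8.5/13 = 226.2308° = 3.948472 rad
cos θ = -0.691755, sin θ = -0.722132 (intermediates below are computed at full precision and shown rounded to 5 d.p.)
v1: (-3,-1.5) → rotate → (0.99207,3.20403) → ×s → (0.64828,2.09371) → (0.65,2.09)
v2: (-1.5,0.5) → rotate → (1.39870,0.73732) → ×s → (0.91400,0.48181) → (0.91,0.48)
v3: (0.5,4) → rotate → (2.54265,-3.12809) → ×s → (1.66152,-2.04409) → (1.66,-2.04)
v4: (-2.5,4.5) → rotate → (4.97898,-1.30757) → ×s → (3.25357,-0.85445) → (3.25,-0.85)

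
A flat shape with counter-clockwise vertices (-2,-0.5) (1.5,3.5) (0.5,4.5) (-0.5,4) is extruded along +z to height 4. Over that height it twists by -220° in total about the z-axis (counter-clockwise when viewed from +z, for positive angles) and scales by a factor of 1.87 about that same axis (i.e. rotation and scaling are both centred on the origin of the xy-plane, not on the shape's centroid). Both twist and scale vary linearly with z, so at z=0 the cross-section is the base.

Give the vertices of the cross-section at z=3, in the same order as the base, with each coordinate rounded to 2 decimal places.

Cross-section at z=3: (2.98,1.65) (-0.90,-6.23) (1.13,-7.40) (2.51,-6.17)

t = z/height = 3/4 = 0.75
s = 1 + (scale-1)·z/height = 1 + (1.87-1)·3/4 = 1.652500
θ = twist·z/height = -220°·3/4 = -165.0000° = -2.879793 rad
cos θ = -0.965926, sin θ = -0.258819 (intermediates below are computed at full precision and shown rounded to 5 d.p.)
v1: (-2,-0.5) → rotate → (1.80244,1.00060) → ×s → (2.97854,1.65349) → (2.98,1.65)
v2: (1.5,3.5) → rotate → (-0.54302,-3.76897) → ×s → (-0.89734,-6.22822) → (-0.90,-6.23)
v3: (0.5,4.5) → rotate → (0.68172,-4.47608) → ×s → (1.12655,-7.39672) → (1.13,-7.40)
v4: (-0.5,4) → rotate → (1.51824,-3.73429) → ×s → (2.50889,-6.17092) → (2.51,-6.17)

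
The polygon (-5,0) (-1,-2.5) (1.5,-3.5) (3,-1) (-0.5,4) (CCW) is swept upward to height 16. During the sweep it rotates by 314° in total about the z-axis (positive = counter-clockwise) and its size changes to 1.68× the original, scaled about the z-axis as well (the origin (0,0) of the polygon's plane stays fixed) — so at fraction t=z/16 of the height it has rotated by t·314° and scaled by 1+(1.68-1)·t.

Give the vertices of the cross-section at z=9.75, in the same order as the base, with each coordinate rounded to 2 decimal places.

Cross-section at z=9.75: (6.93,1.39) (0.69,3.75) (-3.05,4.44) (-4.44,0.55) (1.81,-5.41)

t = z/height = 9.75/16 = 0.609375
s = 1 + (scale-1)·z/height = 1 + (1.68-1)·9.75/16 = 1.414375
θ = twist·z/height = 314°·9.75/16 = 191.3438° = 3.339578 rad
cos θ = -0.980465, sin θ = -0.196695 (intermediates below are computed at full precision and shown rounded to 5 d.p.)
v1: (-5,0) → rotate → (4.90232,0.98347) → ×s → (6.93372,1.39100) → (6.93,1.39)
v2: (-1,-2.5) → rotate → (0.48873,2.64786) → ×s → (0.69124,3.74506) → (0.69,3.75)
v3: (1.5,-3.5) → rotate → (-2.15913,3.13658) → ×s → (-3.05382,4.43631) → (-3.05,4.44)
v4: (3,-1) → rotate → (-3.13809,0.39038) → ×s → (-4.43843,0.55214) → (-4.44,0.55)
v5: (-0.5,4) → rotate → (1.27701,-3.82351) → ×s → (1.80617,-5.40788) → (1.81,-5.41)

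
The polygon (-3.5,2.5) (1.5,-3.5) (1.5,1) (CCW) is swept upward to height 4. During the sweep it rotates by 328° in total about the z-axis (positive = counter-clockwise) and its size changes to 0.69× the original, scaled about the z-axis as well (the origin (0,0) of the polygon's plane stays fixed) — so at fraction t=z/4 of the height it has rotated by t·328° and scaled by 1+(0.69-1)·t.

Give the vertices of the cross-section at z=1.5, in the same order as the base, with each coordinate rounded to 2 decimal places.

t = z/height = 1.5/4 = 0.375
s = 1 + (scale-1)·z/height = 1 + (0.69-1)·1.5/4 = 0.883750
θ = twist·z/height = 328°·1.5/4 = 123.0000° = 2.146755 rad
cos θ = -0.544639, sin θ = 0.838671 (intermediates below are computed at full precision and shown rounded to 5 d.p.)
v1: (-3.5,2.5) → rotate → (-0.19044,-4.29694) → ×s → (-0.16830,-3.79742) → (-0.17,-3.80)
v2: (1.5,-3.5) → rotate → (2.11839,3.16424) → ×s → (1.87213,2.79640) → (1.87,2.80)
v3: (1.5,1) → rotate → (-1.65563,0.71337) → ×s → (-1.46316,0.63044) → (-1.46,0.63)

Cross-section at z=1.5: (-0.17,-3.80) (1.87,2.80) (-1.46,0.63)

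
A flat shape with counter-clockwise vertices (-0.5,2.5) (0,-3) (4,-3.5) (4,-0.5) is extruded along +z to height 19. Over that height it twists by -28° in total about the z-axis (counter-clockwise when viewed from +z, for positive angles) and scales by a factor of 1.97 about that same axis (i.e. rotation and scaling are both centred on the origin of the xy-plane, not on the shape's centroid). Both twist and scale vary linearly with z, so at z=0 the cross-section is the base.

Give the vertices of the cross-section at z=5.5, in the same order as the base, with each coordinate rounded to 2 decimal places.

t = z/height = 5.5/19 = 0.289474
s = 1 + (scale-1)·z/height = 1 + (1.97-1)·5.5/19 = 1.280789
θ = twist·z/height = -28°·5.5/19 = -8.1053° = -0.141464 rad
cos θ = 0.990011, sin θ = -0.140992 (intermediates below are computed at full precision and shown rounded to 5 d.p.)
v1: (-0.5,2.5) → rotate → (-0.14252,2.54552) → ×s → (-0.18254,3.26028) → (-0.18,3.26)
v2: (0,-3) → rotate → (-0.42298,-2.97003) → ×s → (-0.54174,-3.80399) → (-0.54,-3.80)
v3: (4,-3.5) → rotate → (3.46657,-4.02901) → ×s → (4.43995,-5.16031) → (4.44,-5.16)
v4: (4,-0.5) → rotate → (3.88955,-1.05897) → ×s → (4.98169,-1.35632) → (4.98,-1.36)

Cross-section at z=5.5: (-0.18,3.26) (-0.54,-3.80) (4.44,-5.16) (4.98,-1.36)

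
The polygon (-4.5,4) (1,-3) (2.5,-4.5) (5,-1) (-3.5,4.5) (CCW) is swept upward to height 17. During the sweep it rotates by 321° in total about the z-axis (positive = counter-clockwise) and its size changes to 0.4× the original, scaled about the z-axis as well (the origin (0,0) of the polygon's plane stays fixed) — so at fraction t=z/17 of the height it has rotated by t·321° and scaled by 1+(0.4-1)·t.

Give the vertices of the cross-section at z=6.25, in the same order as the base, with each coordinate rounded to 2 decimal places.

t = z/height = 6.25/17 = 0.367647
s = 1 + (scale-1)·z/height = 1 + (0.4-1)·6.25/17 = 0.779412
θ = twist·z/height = 321°·6.25/17 = 118.0147° = 2.059745 rad
cos θ = -0.469698, sin θ = 0.882827 (intermediates below are computed at full precision and shown rounded to 5 d.p.)
v1: (-4.5,4) → rotate → (-1.41767,-5.85151) → ×s → (-1.10495,-4.56074) → (-1.10,-4.56)
v2: (1,-3) → rotate → (2.17878,2.29192) → ×s → (1.69817,1.78635) → (1.70,1.79)
v3: (2.5,-4.5) → rotate → (2.79848,4.32071) → ×s → (2.18117,3.36761) → (2.18,3.37)
v4: (5,-1) → rotate → (-1.46566,4.88383) → ×s → (-1.14236,3.80652) → (-1.14,3.81)
v5: (-3.5,4.5) → rotate → (-2.32878,-5.20354) → ×s → (-1.81508,-4.05570) → (-1.82,-4.06)

Cross-section at z=6.25: (-1.10,-4.56) (1.70,1.79) (2.18,3.37) (-1.14,3.81) (-1.82,-4.06)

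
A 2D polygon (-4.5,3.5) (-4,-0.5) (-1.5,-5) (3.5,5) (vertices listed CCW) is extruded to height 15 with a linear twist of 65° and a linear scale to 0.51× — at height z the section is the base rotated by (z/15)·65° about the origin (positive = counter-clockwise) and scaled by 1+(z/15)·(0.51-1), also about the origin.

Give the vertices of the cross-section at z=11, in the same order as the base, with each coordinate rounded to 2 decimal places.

Cross-section at z=11: (-3.60,-0.62) (-1.49,-2.11) (1.72,-2.87) (-0.86,3.81)

t = z/height = 11/15 = 0.733333
s = 1 + (scale-1)·z/height = 1 + (0.51-1)·11/15 = 0.640667
θ = twist·z/height = 65°·11/15 = 47.6667° = 0.831940 rad
cos θ = 0.673443, sin θ = 0.739239 (intermediates below are computed at full precision and shown rounded to 5 d.p.)
v1: (-4.5,3.5) → rotate → (-5.61783,-0.96953) → ×s → (-3.59916,-0.62114) → (-3.60,-0.62)
v2: (-4,-0.5) → rotate → (-2.32415,-3.29368) → ×s → (-1.48901,-2.11015) → (-1.49,-2.11)
v3: (-1.5,-5) → rotate → (2.68603,-4.47607) → ×s → (1.72085,-2.86767) → (1.72,-2.87)
v4: (3.5,5) → rotate → (-1.33915,5.95455) → ×s → (-0.85795,3.81488) → (-0.86,3.81)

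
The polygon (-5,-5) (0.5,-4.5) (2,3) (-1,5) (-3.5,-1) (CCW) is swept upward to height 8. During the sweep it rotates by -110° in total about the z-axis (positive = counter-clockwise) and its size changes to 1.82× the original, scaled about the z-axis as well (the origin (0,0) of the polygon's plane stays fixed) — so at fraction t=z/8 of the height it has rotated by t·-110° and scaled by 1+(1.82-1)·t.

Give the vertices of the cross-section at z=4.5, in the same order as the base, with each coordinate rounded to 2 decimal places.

t = z/height = 4.5/8 = 0.5625
s = 1 + (scale-1)·z/height = 1 + (1.82-1)·4.5/8 = 1.461250
θ = twist·z/height = -110°·4.5/8 = -61.8750° = -1.079922 rad
cos θ = 0.471397, sin θ = -0.881921 (intermediates below are computed at full precision and shown rounded to 5 d.p.)
v1: (-5,-5) → rotate → (-6.76659,2.05262) → ×s → (-9.88768,2.99939) → (-9.89,3.00)
v2: (0.5,-4.5) → rotate → (-3.73295,-2.56225) → ×s → (-5.45477,-3.74408) → (-5.45,-3.74)
v3: (2,3) → rotate → (3.58856,-0.34965) → ×s → (5.24378,-0.51093) → (5.24,-0.51)
v4: (-1,5) → rotate → (3.93821,3.23890) → ×s → (5.75471,4.73285) → (5.75,4.73)
v5: (-3.5,-1) → rotate → (-2.53181,2.61533) → ×s → (-3.69961,3.82165) → (-3.70,3.82)

Cross-section at z=4.5: (-9.89,3.00) (-5.45,-3.74) (5.24,-0.51) (5.75,4.73) (-3.70,3.82)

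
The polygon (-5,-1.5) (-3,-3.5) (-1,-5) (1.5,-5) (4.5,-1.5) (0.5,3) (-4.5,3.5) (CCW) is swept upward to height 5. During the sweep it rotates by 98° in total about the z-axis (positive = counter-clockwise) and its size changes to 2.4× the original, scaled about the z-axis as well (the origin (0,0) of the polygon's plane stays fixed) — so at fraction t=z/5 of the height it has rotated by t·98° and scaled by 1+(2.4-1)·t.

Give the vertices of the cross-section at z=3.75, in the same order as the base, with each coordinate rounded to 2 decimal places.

Cross-section at z=3.75: (0.04,-10.70) (5.13,-7.93) (9.25,-4.88) (10.70,0.04) (5.57,7.97) (-5.61,2.73) (-9.50,-6.81)

t = z/height = 3.75/5 = 0.75
s = 1 + (scale-1)·z/height = 1 + (2.4-1)·3.75/5 = 2.050000
θ = twist·z/height = 98°·3.75/5 = 73.5000° = 1.282817 rad
cos θ = 0.284015, sin θ = 0.958820 (intermediates below are computed at full precision and shown rounded to 5 d.p.)
v1: (-5,-1.5) → rotate → (0.01815,-5.22012) → ×s → (0.03721,-10.70125) → (0.04,-10.70)
v2: (-3,-3.5) → rotate → (2.50382,-3.87051) → ×s → (5.13284,-7.93455) → (5.13,-7.93)
v3: (-1,-5) → rotate → (4.51008,-2.37890) → ×s → (9.24567,-4.87674) → (9.25,-4.88)
v4: (1.5,-5) → rotate → (5.22012,0.01815) → ×s → (10.70125,0.03721) → (10.70,0.04)
v5: (4.5,-1.5) → rotate → (2.71630,3.88867) → ×s → (5.56841,7.97176) → (5.57,7.97)
v6: (0.5,3) → rotate → (-2.73445,1.33146) → ×s → (-5.60563,2.72948) → (-5.61,2.73)
v7: (-4.5,3.5) → rotate → (-4.63394,-3.32064) → ×s → (-9.49957,-6.80730) → (-9.50,-6.81)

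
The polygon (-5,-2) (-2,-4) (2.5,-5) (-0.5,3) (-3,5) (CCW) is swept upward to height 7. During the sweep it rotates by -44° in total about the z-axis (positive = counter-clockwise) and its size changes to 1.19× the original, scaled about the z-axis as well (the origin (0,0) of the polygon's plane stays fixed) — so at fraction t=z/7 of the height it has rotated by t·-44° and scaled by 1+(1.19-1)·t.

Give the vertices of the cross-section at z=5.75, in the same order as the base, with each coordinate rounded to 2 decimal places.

Cross-section at z=5.75: (-6.03,1.54) (-4.59,-2.37) (-1.08,-6.37) (1.58,3.14) (0.61,6.71)

t = z/height = 5.75/7 = 0.821429
s = 1 + (scale-1)·z/height = 1 + (1.19-1)·5.75/7 = 1.156071
θ = twist·z/height = -44°·5.75/7 = -36.1429° = -0.630812 rad
cos θ = 0.807549, sin θ = -0.589801 (intermediates below are computed at full precision and shown rounded to 5 d.p.)
v1: (-5,-2) → rotate → (-5.21735,1.33390) → ×s → (-6.03162,1.54209) → (-6.03,1.54)
v2: (-2,-4) → rotate → (-3.97430,-2.05059) → ×s → (-4.59457,-2.37063) → (-4.59,-2.37)
v3: (2.5,-5) → rotate → (-0.93013,-5.51225) → ×s → (-1.07530,-6.37255) → (-1.08,-6.37)
v4: (-0.5,3) → rotate → (1.36563,2.71755) → ×s → (1.57876,3.14168) → (1.58,3.14)
v5: (-3,5) → rotate → (0.52636,5.80715) → ×s → (0.60851,6.71348) → (0.61,6.71)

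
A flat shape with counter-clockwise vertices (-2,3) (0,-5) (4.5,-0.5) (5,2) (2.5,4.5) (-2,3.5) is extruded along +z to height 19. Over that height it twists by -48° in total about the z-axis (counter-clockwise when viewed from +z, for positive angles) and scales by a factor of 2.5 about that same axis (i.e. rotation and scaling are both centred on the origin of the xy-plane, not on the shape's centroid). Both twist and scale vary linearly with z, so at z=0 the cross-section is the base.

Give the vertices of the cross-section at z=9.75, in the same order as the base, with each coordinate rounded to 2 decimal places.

Cross-section at z=9.75: (-1.00,6.30) (-3.69,-8.04) (6.87,-4.12) (9.52,-0.47) (7.34,5.40) (-0.64,7.11)

t = z/height = 9.75/19 = 0.513158
s = 1 + (scale-1)·z/height = 1 + (2.5-1)·9.75/19 = 1.769737
θ = twist·z/height = -48°·9.75/19 = -24.6316° = -0.429902 rad
cos θ = 0.909007, sin θ = -0.416782 (intermediates below are computed at full precision and shown rounded to 5 d.p.)
v1: (-2,3) → rotate → (-0.56767,3.56058) → ×s → (-1.00462,6.30130) → (-1.00,6.30)
v2: (0,-5) → rotate → (-2.08391,-4.54503) → ×s → (-3.68797,-8.04351) → (-3.69,-8.04)
v3: (4.5,-0.5) → rotate → (3.88214,-2.33002) → ×s → (6.87036,-4.12353) → (6.87,-4.12)
v4: (5,2) → rotate → (5.37860,-0.26590) → ×s → (9.51870,-0.47057) → (9.52,-0.47)
v5: (2.5,4.5) → rotate → (4.14803,3.04857) → ×s → (7.34093,5.39518) → (7.34,5.40)
v6: (-2,3.5) → rotate → (-0.35928,4.01509) → ×s → (-0.63582,7.10565) → (-0.64,7.11)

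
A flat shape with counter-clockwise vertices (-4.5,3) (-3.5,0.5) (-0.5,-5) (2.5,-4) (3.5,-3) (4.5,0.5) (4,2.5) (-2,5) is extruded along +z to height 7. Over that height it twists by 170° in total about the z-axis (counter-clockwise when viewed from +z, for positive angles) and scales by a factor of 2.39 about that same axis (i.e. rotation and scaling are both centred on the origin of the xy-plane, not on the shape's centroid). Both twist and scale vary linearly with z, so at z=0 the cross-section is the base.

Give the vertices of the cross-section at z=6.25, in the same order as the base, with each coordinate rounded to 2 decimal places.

Cross-section at z=6.25: (5.71,-10.69) (6.38,-4.70) (6.28,9.34) (-0.70,10.55) (-3.73,9.63) (-9.42,3.78) (-10.55,-0.70) (-1.35,-11.99)

t = z/height = 6.25/7 = 0.892857
s = 1 + (scale-1)·z/height = 1 + (2.39-1)·6.25/7 = 2.241071
θ = twist·z/height = 170°·6.25/7 = 151.7857° = 2.649160 rad
cos θ = -0.881186, sin θ = 0.472770 (intermediates below are computed at full precision and shown rounded to 5 d.p.)
v1: (-4.5,3) → rotate → (2.54702,-4.77102) → ×s → (5.70806,-10.69221) → (5.71,-10.69)
v2: (-3.5,0.5) → rotate → (2.84776,-2.09529) → ×s → (6.38204,-4.69569) → (6.38,-4.70)
v3: (-0.5,-5) → rotate → (2.80445,4.16954) → ×s → (6.28496,9.34424) → (6.28,9.34)
v4: (2.5,-4) → rotate → (-0.31188,4.70667) → ×s → (-0.69895,10.54798) → (-0.70,10.55)
v5: (3.5,-3) → rotate → (-1.66584,4.29825) → ×s → (-3.73326,9.63269) → (-3.73,9.63)
v6: (4.5,0.5) → rotate → (-4.20172,1.68687) → ×s → (-9.41636,3.78041) → (-9.42,3.78)
v7: (4,2.5) → rotate → (-4.70667,-0.31188) → ×s → (-10.54798,-0.69895) → (-10.55,-0.70)
v8: (-2,5) → rotate → (-0.60148,-5.35147) → ×s → (-1.34796,-11.99302) → (-1.35,-11.99)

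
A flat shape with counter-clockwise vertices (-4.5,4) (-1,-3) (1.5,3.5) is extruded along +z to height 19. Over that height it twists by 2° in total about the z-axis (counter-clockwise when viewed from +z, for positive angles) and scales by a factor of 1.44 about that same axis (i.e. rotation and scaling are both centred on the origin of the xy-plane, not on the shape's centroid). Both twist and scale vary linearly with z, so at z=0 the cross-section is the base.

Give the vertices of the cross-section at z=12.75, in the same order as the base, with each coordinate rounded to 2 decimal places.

Cross-section at z=12.75: (-5.95,5.04) (-1.20,-3.92) (1.84,4.58)

t = z/height = 12.75/19 = 0.671053
s = 1 + (scale-1)·z/height = 1 + (1.44-1)·12.75/19 = 1.295263
θ = twist·z/height = 2°·12.75/19 = 1.3421° = 0.023424 rad
cos θ = 0.999726, sin θ = 0.023422 (intermediates below are computed at full precision and shown rounded to 5 d.p.)
v1: (-4.5,4) → rotate → (-4.59245,3.89350) → ×s → (-5.94844,5.04311) → (-5.95,5.04)
v2: (-1,-3) → rotate → (-0.92946,-3.02260) → ×s → (-1.20389,-3.91506) → (-1.20,-3.92)
v3: (1.5,3.5) → rotate → (1.41761,3.53417) → ×s → (1.83618,4.57768) → (1.84,4.58)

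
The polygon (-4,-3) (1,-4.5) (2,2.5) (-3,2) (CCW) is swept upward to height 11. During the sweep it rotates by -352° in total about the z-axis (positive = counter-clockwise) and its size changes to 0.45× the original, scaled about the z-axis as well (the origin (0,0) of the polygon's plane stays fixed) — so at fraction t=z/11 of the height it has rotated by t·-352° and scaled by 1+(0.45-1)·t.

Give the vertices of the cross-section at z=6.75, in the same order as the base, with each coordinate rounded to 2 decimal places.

Cross-section at z=6.75: (3.31,0.05) (1.22,2.80) (-2.05,-0.56) (0.83,-2.24)

t = z/height = 6.75/11 = 0.613636
s = 1 + (scale-1)·z/height = 1 + (0.45-1)·6.75/11 = 0.662500
θ = twist·z/height = -352°·6.75/11 = -216.0000° = -3.769911 rad
cos θ = -0.809017, sin θ = 0.587785 (intermediates below are computed at full precision and shown rounded to 5 d.p.)
v1: (-4,-3) → rotate → (4.99942,0.07591) → ×s → (3.31212,0.05029) → (3.31,0.05)
v2: (1,-4.5) → rotate → (1.83602,4.22836) → ×s → (1.21636,2.80129) → (1.22,2.80)
v3: (2,2.5) → rotate → (-3.08750,-0.84697) → ×s → (-2.04547,-0.56112) → (-2.05,-0.56)
v4: (-3,2) → rotate → (1.25148,-3.38139) → ×s → (0.82911,-2.24017) → (0.83,-2.24)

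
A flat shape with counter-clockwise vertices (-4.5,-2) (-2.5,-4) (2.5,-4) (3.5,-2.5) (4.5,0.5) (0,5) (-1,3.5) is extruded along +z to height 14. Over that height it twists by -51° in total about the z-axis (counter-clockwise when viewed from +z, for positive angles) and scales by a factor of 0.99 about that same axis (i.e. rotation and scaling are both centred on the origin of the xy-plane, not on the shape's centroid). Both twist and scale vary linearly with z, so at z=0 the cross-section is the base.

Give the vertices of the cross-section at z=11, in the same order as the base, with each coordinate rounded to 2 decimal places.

Cross-section at z=11: (-4.69,1.36) (-4.45,-1.44) (-0.66,-4.63) (1.06,-4.13) (3.74,-2.49) (3.19,3.80) (1.48,3.30)

t = z/height = 11/14 = 0.785714
s = 1 + (scale-1)·z/height = 1 + (0.99-1)·11/14 = 0.992143
θ = twist·z/height = -51°·11/14 = -40.0714° = -0.699378 rad
cos θ = 0.765243, sin θ = -0.643742 (intermediates below are computed at full precision and shown rounded to 5 d.p.)
v1: (-4.5,-2) → rotate → (-4.73108,1.36635) → ×s → (-4.69390,1.35562) → (-4.69,1.36)
v2: (-2.5,-4) → rotate → (-4.48807,-1.45161) → ×s → (-4.45281,-1.44021) → (-4.45,-1.44)
v3: (2.5,-4) → rotate → (-0.66186,-4.67033) → ×s → (-0.65666,-4.63363) → (-0.66,-4.63)
v4: (3.5,-2.5) → rotate → (1.06899,-4.16620) → ×s → (1.06059,-4.13347) → (1.06,-4.13)
v5: (4.5,0.5) → rotate → (3.76546,-2.51422) → ×s → (3.73588,-2.49446) → (3.74,-2.49)
v6: (0,5) → rotate → (3.21871,3.82621) → ×s → (3.19342,3.79615) → (3.19,3.80)
v7: (-1,3.5) → rotate → (1.48785,3.32209) → ×s → (1.47616,3.29599) → (1.48,3.30)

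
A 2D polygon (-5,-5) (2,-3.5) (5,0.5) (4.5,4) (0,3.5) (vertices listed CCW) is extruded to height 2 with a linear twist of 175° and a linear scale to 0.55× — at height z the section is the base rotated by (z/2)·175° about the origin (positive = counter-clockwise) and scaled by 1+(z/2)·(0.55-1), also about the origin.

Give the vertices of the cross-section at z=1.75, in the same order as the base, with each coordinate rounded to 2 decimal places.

Cross-section at z=1.75: (4.07,1.33) (-0.12,2.44) (-2.84,1.10) (-3.53,-0.93) (-0.96,-1.89)

t = z/height = 1.75/2 = 0.875
s = 1 + (scale-1)·z/height = 1 + (0.55-1)·1.75/2 = 0.606250
θ = twist·z/height = 175°·1.75/2 = 153.1250° = 2.672535 rad
cos θ = -0.891995, sin θ = 0.452046 (intermediates below are computed at full precision and shown rounded to 5 d.p.)
v1: (-5,-5) → rotate → (6.72020,2.19975) → ×s → (4.07412,1.33360) → (4.07,1.33)
v2: (2,-3.5) → rotate → (-0.20183,4.02607) → ×s → (-0.12236,2.44081) → (-0.12,2.44)
v3: (5,0.5) → rotate → (-4.68600,1.81423) → ×s → (-2.84089,1.09988) → (-2.84,1.10)
v4: (4.5,4) → rotate → (-5.82216,-1.53377) → ×s → (-3.52968,-0.92985) → (-3.53,-0.93)
v5: (0,3.5) → rotate → (-1.58216,-3.12198) → ×s → (-0.95918,-1.89270) → (-0.96,-1.89)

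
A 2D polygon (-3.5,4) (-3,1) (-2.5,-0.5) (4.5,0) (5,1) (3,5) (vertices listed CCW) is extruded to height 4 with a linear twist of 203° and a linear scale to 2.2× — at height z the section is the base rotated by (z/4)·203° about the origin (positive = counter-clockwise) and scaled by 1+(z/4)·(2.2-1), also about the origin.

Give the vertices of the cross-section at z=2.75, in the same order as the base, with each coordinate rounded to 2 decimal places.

t = z/height = 2.75/4 = 0.6875
s = 1 + (scale-1)·z/height = 1 + (2.2-1)·2.75/4 = 1.825000
θ = twist·z/height = 203°·2.75/4 = 139.5625° = 2.435825 rad
cos θ = -0.761114, sin θ = 0.648618 (intermediates below are computed at full precision and shown rounded to 5 d.p.)
v1: (-3.5,4) → rotate → (0.06943,-5.31462) → ×s → (0.12670,-9.69918) → (0.13,-9.70)
v2: (-3,1) → rotate → (1.63472,-2.70697) → ×s → (2.98337,-4.94022) → (2.98,-4.94)
v3: (-2.5,-0.5) → rotate → (2.22709,-1.24099) → ×s → (4.06445,-2.26480) → (4.06,-2.26)
v4: (4.5,0) → rotate → (-3.42501,2.91878) → ×s → (-6.25065,5.32678) → (-6.25,5.33)
v5: (5,1) → rotate → (-4.45419,2.48198) → ×s → (-8.12889,4.52961) → (-8.13,4.53)
v6: (3,5) → rotate → (-5.52643,-1.85972) → ×s → (-10.08574,-3.39398) → (-10.09,-3.39)

Cross-section at z=2.75: (0.13,-9.70) (2.98,-4.94) (4.06,-2.26) (-6.25,5.33) (-8.13,4.53) (-10.09,-3.39)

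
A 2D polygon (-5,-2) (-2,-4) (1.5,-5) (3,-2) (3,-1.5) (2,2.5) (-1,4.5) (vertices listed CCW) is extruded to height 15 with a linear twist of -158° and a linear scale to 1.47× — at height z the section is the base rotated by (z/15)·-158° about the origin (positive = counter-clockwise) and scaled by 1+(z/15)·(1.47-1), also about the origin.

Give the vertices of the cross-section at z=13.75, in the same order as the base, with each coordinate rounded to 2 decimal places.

t = z/height = 13.75/15 = 0.916667
s = 1 + (scale-1)·z/height = 1 + (1.47-1)·13.75/15 = 1.430833
θ = twist·z/height = -158°·13.75/15 = -144.8333° = -2.527819 rad
cos θ = -0.817480, sin θ = -0.575957 (intermediates below are computed at full precision and shown rounded to 5 d.p.)
v1: (-5,-2) → rotate → (2.93549,4.51474) → ×s → (4.20019,6.45985) → (4.20,6.46)
v2: (-2,-4) → rotate → (-0.66887,4.42183) → ×s → (-0.95704,6.32691) → (-0.96,6.33)
v3: (1.5,-5) → rotate → (-4.10600,3.22347) → ×s → (-5.87501,4.61224) → (-5.88,4.61)
v4: (3,-2) → rotate → (-3.60435,-0.09291) → ×s → (-5.15723,-0.13294) → (-5.16,-0.13)
v5: (3,-1.5) → rotate → (-3.31638,-0.50165) → ×s → (-4.74518,-0.71778) → (-4.75,-0.72)
v6: (2,2.5) → rotate → (-0.19507,-3.19561) → ×s → (-0.27911,-4.57239) → (-0.28,-4.57)
v7: (-1,4.5) → rotate → (3.40929,-3.10270) → ×s → (4.87812,-4.43945) → (4.88,-4.44)

Cross-section at z=13.75: (4.20,6.46) (-0.96,6.33) (-5.88,4.61) (-5.16,-0.13) (-4.75,-0.72) (-0.28,-4.57) (4.88,-4.44)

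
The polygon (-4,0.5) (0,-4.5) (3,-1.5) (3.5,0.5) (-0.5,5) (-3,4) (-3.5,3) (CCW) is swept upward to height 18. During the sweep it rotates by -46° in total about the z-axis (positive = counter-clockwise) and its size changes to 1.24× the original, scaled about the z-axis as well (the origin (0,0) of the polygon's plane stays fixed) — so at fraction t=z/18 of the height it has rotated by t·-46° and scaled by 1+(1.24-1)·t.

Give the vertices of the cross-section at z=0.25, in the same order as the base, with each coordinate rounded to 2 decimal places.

t = z/height = 0.25/18 = 0.0138889
s = 1 + (scale-1)·z/height = 1 + (1.24-1)·0.25/18 = 1.003333
θ = twist·z/height = -46°·0.25/18 = -0.6389° = -0.011151 rad
cos θ = 0.999938, sin θ = -0.011150 (intermediates below are computed at full precision and shown rounded to 5 d.p.)
v1: (-4,0.5) → rotate → (-3.99418,0.54457) → ×s → (-4.00749,0.54639) → (-4.01,0.55)
v2: (0,-4.5) → rotate → (-0.05018,-4.49972) → ×s → (-0.05034,-4.51472) → (-0.05,-4.51)
v3: (3,-1.5) → rotate → (2.98309,-1.53336) → ×s → (2.99303,-1.53847) → (2.99,-1.54)
v4: (3.5,0.5) → rotate → (3.50536,0.46094) → ×s → (3.51704,0.46248) → (3.52,0.46)
v5: (-0.5,5) → rotate → (-0.44422,5.00526) → ×s → (-0.44570,5.02195) → (-0.45,5.02)
v6: (-3,4) → rotate → (-2.95521,4.03320) → ×s → (-2.96506,4.04665) → (-2.97,4.05)
v7: (-3.5,3) → rotate → (-3.46633,3.03884) → ×s → (-3.47789,3.04897) → (-3.48,3.05)

Cross-section at z=0.25: (-4.01,0.55) (-0.05,-4.51) (2.99,-1.54) (3.52,0.46) (-0.45,5.02) (-2.97,4.05) (-3.48,3.05)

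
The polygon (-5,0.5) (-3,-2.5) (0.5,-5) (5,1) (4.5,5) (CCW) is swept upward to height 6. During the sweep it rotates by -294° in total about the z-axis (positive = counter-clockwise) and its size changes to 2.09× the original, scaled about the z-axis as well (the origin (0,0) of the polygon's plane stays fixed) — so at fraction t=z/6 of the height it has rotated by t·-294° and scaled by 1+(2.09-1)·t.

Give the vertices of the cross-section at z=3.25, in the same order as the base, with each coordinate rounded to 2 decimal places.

Cross-section at z=3.25: (7.72,2.07) (3.05,5.41) (-3.56,7.15) (-6.87,-4.30) (-3.88,-9.97)

t = z/height = 3.25/6 = 0.541667
s = 1 + (scale-1)·z/height = 1 + (2.09-1)·3.25/6 = 1.590417
θ = twist·z/height = -294°·3.25/6 = -159.2500° = -2.779437 rad
cos θ = -0.935135, sin θ = -0.354291 (intermediates below are computed at full precision and shown rounded to 5 d.p.)
v1: (-5,0.5) → rotate → (4.85282,1.30389) → ×s → (7.71801,2.07372) → (7.72,2.07)
v2: (-3,-2.5) → rotate → (1.91968,3.40071) → ×s → (3.05309,5.40855) → (3.05,5.41)
v3: (0.5,-5) → rotate → (-2.23902,4.49853) → ×s → (-3.56098,7.15454) → (-3.56,7.15)
v4: (5,1) → rotate → (-4.32139,-2.70659) → ×s → (-6.87280,-4.30461) → (-6.87,-4.30)
v5: (4.5,5) → rotate → (-2.43665,-6.26999) → ×s → (-3.87529,-9.97189) → (-3.88,-9.97)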